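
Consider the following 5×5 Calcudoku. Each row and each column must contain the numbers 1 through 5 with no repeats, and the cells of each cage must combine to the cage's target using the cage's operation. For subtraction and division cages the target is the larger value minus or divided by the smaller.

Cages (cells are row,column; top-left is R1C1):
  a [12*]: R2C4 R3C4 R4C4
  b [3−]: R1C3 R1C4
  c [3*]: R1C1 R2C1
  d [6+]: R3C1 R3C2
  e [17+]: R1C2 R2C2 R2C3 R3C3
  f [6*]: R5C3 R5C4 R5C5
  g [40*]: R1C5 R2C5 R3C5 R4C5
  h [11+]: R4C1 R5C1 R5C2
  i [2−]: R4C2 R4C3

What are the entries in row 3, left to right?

4 2 5 3 1

The only place for 2 in row 2 is R2C5.
Column 4 needs a 5, and only R1C4 is open for it.
Cage b's pair has difference 3, leaving R1C3 = 2.
The 4 cells of cage e must have sum 17; hence R2C2 = 5.
Cage e has sum 17, so R3C3 = 5.
Cage g has product 40, so R4C5 = 5.
The 3 cells of cage f must have product 6, which forces R5C4 = 2.
Row 3 needs a 3, and only R3C4 is open for it.
In row 3, 1 can only go at R3C5, so R3C5 = 1.
Column 5 already has 1, leaving R1C5 = 4.
Cage f has product 6, which forces R5C3 = 1.
Column 5 already has 1; hence R5C5 = 3.
4 is placed in row 1, so R1C2 = 3.
The 4 cells of cage e must have sum 17, leaving R2C3 = 4.
4 is placed in row 2, leaving R2C4 = 1.
The 3 cells of cage h must have sum 11, leaving R4C1 = 2.
Row 4 already has 2, leaving R4C2 = 1.
Column 3 already has 4, which forces R4C3 = 3.
Column 4 now contains 1, which forces R4C4 = 4.
3 is placed in row 5; hence R5C1 = 5.
3 is placed in row 5, which forces R5C2 = 4.
Row 1 already has 3, leaving R1C1 = 1.
Row 2 now contains 1; hence R2C1 = 3.
2 is placed in column 1, leaving R3C1 = 4.
4 is placed in column 2; hence R3C2 = 2.
The full grid is 1 3 2 5 4 / 3 5 4 1 2 / 4 2 5 3 1 / 2 1 3 4 5 / 5 4 1 2 3.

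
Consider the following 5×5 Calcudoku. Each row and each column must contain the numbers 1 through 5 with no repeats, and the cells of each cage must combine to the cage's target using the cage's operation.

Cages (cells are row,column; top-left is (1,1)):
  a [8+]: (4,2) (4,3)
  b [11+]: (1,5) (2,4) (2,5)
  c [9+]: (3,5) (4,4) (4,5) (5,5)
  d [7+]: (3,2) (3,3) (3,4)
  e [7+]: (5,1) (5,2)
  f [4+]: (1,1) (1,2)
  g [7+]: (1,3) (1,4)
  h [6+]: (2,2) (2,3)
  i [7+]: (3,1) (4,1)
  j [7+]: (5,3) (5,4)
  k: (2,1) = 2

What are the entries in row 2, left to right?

2 1 5 4 3

Cage k is a single given cell; hence (2,1) = 2.
In row 3, 5 can only go at (3,5), so (3,5) = 5.
The 4 cells of cage c must have sum 9, so (4,4) = 1.
Cage c needs sum 9, which forces (4,5) = 2.
The 4 cells of cage c must have sum 9, so (5,5) = 1.
2 is placed in column 5, so (1,5) = 4.
Cage b has sum 11; hence (2,4) = 4.
Cage b needs sum 11, leaving (2,5) = 3.
Column 4 now contains 4, which forces (3,4) = 2.
Cage g needs two cells with sum 7, leaving (1,3) = 2.
Cage g needs two cells with sum 7; hence (1,4) = 5.
Column 3 already has 2, so (5,3) = 4.
5 is placed in column 4; hence (5,4) = 3.
The 3 cells of cage d must have sum 7, which forces (3,2) = 4.
Column 3 now contains 4, leaving (3,3) = 1.
Row 5 now contains 3, so (5,1) = 5.
Row 5 now contains 3; hence (5,2) = 2.
The two cells of cage h must have sum 6, which forces (2,2) = 1.
1 is placed in column 3; hence (2,3) = 5.
4 is placed in row 3, so (3,1) = 3.
Cage i's pair has sum 7, leaving (4,1) = 4.
Column 3 now contains 5, so (4,3) = 3.
Column 1 already has 3, so (1,1) = 1.
1 is placed in column 2, leaving (1,2) = 3.
Row 4 now contains 3, leaving (4,2) = 5.
Filled in: 1 3 2 5 4 / 2 1 5 4 3 / 3 4 1 2 5 / 4 5 3 1 2 / 5 2 4 3 1.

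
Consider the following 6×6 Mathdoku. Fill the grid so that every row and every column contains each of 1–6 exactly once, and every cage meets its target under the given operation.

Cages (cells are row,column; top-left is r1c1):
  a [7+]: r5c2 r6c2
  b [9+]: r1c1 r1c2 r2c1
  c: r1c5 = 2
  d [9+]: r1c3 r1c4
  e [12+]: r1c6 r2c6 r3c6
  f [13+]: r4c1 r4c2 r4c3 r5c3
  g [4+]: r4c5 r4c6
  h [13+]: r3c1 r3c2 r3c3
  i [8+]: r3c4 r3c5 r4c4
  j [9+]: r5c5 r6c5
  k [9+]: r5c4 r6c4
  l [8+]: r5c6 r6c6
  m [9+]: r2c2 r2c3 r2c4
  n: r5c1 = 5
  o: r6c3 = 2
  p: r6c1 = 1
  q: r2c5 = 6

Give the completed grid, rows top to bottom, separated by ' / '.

Cage c is given, which forces r1c5 = 2.
Cage q is a single given cell, leaving r2c5 = 6.
Cage n is a single given cell, which forces r5c1 = 5.
Cage p is a single given cell, which forces r6c1 = 1.
Cage o is a single given cell; hence r6c3 = 2.
The 3 cells of cage b must have sum 9, so r2c1 = 2.
The two cells of cage j must have sum 9, leaving r5c5 = 4.
Cage j needs two cells with sum 9, which forces r6c5 = 5.
Row 6 now contains 5, so r6c6 = 6.
The two cells of cage a must have sum 7, so r5c2 = 3.
Cage k's pair has sum 9; hence r5c4 = 6.
Cage l needs two cells with sum 8; hence r5c6 = 2.
The two cells of cage a must have sum 7, which forces r6c2 = 4.
Row 6 now contains 6; hence r6c4 = 3.
Cage b needs sum 9, which forces r1c1 = 6.
Column 2 already has 4; hence r1c2 = 1.
1 is placed in column 2, which forces r2c2 = 5.
Cage m has sum 9, leaving r2c3 = 3.
Row 2 now contains 5, so r2c4 = 1.
Row 2 now contains 3; hence r2c6 = 4.
Column 2 already has 5, leaving r4c2 = 2.
6 is placed in row 5, which forces r5c3 = 1.
Cage h needs sum 13, which forces r3c1 = 3.
2 is placed in column 2, leaving r3c2 = 6.
Cage h needs sum 13, so r3c3 = 4.
Cage i has sum 8, leaving r3c4 = 2.
Cage i needs sum 8; hence r3c5 = 1.
3 is placed in row 3, so r3c6 = 5.
The 4 cells of cage f must have sum 13, which forces r4c1 = 4.
The 4 cells of cage f must have sum 13, so r4c3 = 6.
The 3 cells of cage i must have sum 8; hence r4c4 = 5.
1 is placed in column 5, leaving r4c5 = 3.
Row 4 already has 3, so r4c6 = 1.
4 is placed in column 3; hence r1c3 = 5.
Column 4 already has 5; hence r1c4 = 4.
5 is placed in column 6, so r1c6 = 3.

6 1 5 4 2 3 / 2 5 3 1 6 4 / 3 6 4 2 1 5 / 4 2 6 5 3 1 / 5 3 1 6 4 2 / 1 4 2 3 5 6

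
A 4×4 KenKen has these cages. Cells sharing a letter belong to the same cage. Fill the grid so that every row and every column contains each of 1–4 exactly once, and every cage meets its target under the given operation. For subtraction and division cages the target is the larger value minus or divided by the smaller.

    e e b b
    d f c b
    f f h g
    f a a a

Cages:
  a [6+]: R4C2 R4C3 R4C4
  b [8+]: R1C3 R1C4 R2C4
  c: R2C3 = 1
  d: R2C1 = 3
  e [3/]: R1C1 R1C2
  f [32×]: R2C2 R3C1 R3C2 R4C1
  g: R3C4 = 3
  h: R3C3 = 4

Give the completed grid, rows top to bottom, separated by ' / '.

1 3 2 4 / 3 4 1 2 / 2 1 4 3 / 4 2 3 1

Cage d is a single given cell; hence R2C1 = 3.
Cage c is given, so R2C3 = 1.
H is a freebie, so R3C3 = 4.
Cage g is a single given cell, leaving R3C4 = 3.
3 is placed in column 1, which forces R1C1 = 1.
Cage e's pair has quotient 3, so R1C2 = 3.
3 is placed in row 1, so R1C3 = 2.
1 is placed in row 1, leaving R1C4 = 4.
Cage f needs product 32; hence R2C2 = 4.
Column 4 already has 4; hence R2C4 = 2.
1 is placed in column 1; hence R3C1 = 2.
Row 3 now contains 2, which forces R3C2 = 1.
Cage f needs product 32, leaving R4C1 = 4.
Column 2 now contains 1; hence R4C2 = 2.
Column 3 already has 2, so R4C3 = 3.
Column 4 now contains 2; hence R4C4 = 1.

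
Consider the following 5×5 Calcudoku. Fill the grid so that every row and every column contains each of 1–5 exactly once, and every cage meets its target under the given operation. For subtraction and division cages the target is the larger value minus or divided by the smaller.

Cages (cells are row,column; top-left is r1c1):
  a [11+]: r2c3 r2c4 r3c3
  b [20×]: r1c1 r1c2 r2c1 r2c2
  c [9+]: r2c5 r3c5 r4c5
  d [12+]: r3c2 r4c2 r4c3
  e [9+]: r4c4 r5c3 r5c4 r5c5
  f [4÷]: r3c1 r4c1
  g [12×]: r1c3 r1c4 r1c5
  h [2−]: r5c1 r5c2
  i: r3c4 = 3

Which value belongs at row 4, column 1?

Cage i is given, so r3c4 = 3.
In column 1, 3 can only go at r5c1, so r5c1 = 3.
The only place for 3 in column 2 is r4c2.
Cage c needs sum 9, so r2c5 = 3.
Cage g needs product 12, so r1c3 = 3.
Column 1 needs a 5, and only r1c1 is open for it.
Row 1 now contains 5; hence r1c2 = 2.
Cage b needs product 20, which forces r2c1 = 2.
The 4 cells of cage b must have product 20, so r2c2 = 1.
1 is placed in column 2, so r5c2 = 5.
Column 2 already has 5, so r3c2 = 4.
Cage a needs sum 11, so r3c3 = 2.
The 3 cells of cage d must have sum 12, which forces r4c3 = 5.
Cage e has sum 9, leaving r4c4 = 2.
Column 3 now contains 5, so r2c3 = 4.
The 3 cells of cage a must have sum 11, which forces r2c4 = 5.
Row 3 now contains 4, which forces r3c1 = 1.
Cage c needs sum 9, so r3c5 = 5.
Cage f's pair has quotient 4, so r4c1 = 4.
Cage c needs sum 9; hence r4c5 = 1.
4 is placed in column 3, leaving r5c3 = 1.
Row 5 already has 1, so r5c4 = 4.
Cage e needs sum 9, which forces r5c5 = 2.
Column 4 already has 4; hence r1c4 = 1.
1 is placed in column 5, so r1c5 = 4.
The full grid is 5 2 3 1 4 / 2 1 4 5 3 / 1 4 2 3 5 / 4 3 5 2 1 / 3 5 1 4 2.

4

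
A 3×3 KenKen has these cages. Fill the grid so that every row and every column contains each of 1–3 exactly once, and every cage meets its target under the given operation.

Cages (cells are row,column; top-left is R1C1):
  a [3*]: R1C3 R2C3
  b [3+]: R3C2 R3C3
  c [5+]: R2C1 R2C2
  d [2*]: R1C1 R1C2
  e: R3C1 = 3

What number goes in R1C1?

Cage e is a single given cell, leaving R3C1 = 3.
3 is placed in column 1; hence R2C1 = 2.
Cage c's pair has sum 5; hence R2C2 = 3.
Row 2 now contains 3, which forces R2C3 = 1.
Column 3 already has 1, leaving R3C3 = 2.
Column 1 now contains 2, which forces R1C1 = 1.
Cage d's pair has product 2, leaving R1C2 = 2.
Column 3 already has 1; hence R1C3 = 3.
2 is placed in row 3, leaving R3C2 = 1.
The full grid is 1 2 3 / 2 3 1 / 3 1 2.

1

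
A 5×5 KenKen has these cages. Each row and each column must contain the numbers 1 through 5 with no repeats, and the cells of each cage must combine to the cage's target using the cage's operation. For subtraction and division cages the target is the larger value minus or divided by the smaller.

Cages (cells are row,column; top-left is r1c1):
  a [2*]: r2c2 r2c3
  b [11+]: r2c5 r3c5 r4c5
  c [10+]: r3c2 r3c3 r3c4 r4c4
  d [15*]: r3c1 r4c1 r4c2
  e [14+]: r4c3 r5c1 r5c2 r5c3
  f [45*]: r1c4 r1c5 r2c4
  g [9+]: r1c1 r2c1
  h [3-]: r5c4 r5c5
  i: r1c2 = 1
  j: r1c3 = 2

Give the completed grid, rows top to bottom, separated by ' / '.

4 1 2 5 3 / 5 2 1 3 4 / 1 4 3 2 5 / 3 5 4 1 2 / 2 3 5 4 1

Cage i is a single given cell, which forces r1c2 = 1.
Cage j is given; hence r1c3 = 2.
Cage f has product 45; hence r1c4 = 5.
The 3 cells of cage f must have product 45; hence r1c5 = 3.
Column 2 already has 1, which forces r2c2 = 2.
2 is placed in column 3, so r2c3 = 1.
Cage f has product 45, so r2c4 = 3.
5 is placed in row 1, so r1c1 = 4.
The two cells of cage g must have sum 9, so r2c1 = 5.
Row 2 already has 5, so r2c5 = 4.
Cage d needs product 15; hence r4c2 = 5.
Row 4 already has 5; hence r4c5 = 2.
Cage c needs sum 10, so r3c4 = 2.
Column 5 already has 2; hence r3c5 = 5.
2 is placed in row 4, so r4c4 = 1.
Cage e needs sum 14, leaving r5c3 = 5.
2 is placed in column 4, leaving r5c4 = 4.
Column 5 already has 5, leaving r5c5 = 1.
The 3 cells of cage d must have product 15, which forces r3c1 = 1.
Row 4 already has 1, so r4c1 = 3.
Cage e has sum 14, leaving r4c3 = 4.
1 is placed in row 5; hence r5c1 = 2.
Row 5 now contains 4, so r5c2 = 3.
3 is placed in column 2; hence r3c2 = 4.
4 is placed in column 3, so r3c3 = 3.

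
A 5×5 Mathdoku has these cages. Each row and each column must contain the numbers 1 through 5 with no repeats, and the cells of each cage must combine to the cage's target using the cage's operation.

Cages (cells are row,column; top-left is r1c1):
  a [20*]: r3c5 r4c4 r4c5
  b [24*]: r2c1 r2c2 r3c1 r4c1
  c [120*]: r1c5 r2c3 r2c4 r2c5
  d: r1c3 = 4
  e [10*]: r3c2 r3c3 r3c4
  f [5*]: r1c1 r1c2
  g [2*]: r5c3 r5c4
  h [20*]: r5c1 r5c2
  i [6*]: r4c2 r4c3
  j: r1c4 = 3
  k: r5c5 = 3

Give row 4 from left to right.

Cage d is given, leaving r1c3 = 4.
Cage j is a single given cell, leaving r1c4 = 3.
K is a freebie; hence r5c5 = 3.
Cage c needs product 120; hence r2c3 = 3.
Column 3 now contains 3; hence r4c3 = 2.
Column 3 already has 2, leaving r5c3 = 1.
Row 5 already has 1; hence r5c4 = 2.
The 3 cells of cage e must have product 10, leaving r3c2 = 2.
Column 3 now contains 1, which forces r3c3 = 5.
Cage e needs product 10, so r3c4 = 1.
Row 3 already has 1, leaving r3c5 = 4.
Row 4 now contains 2, leaving r4c2 = 3.
Cage b has product 24; hence r2c1 = 2.
Cage c has product 120, so r2c4 = 4.
Row 2 already has 2, leaving r2c5 = 5.
Row 3 now contains 4, so r3c1 = 3.
Cage a has product 20, leaving r4c4 = 5.
The 3 cells of cage a must have product 20, so r4c5 = 1.
5 is placed in column 5, leaving r1c5 = 2.
4 is placed in row 2; hence r2c2 = 1.
1 is placed in row 4, which forces r4c1 = 4.
4 is placed in column 1, leaving r5c1 = 5.
Row 5 already has 5, leaving r5c2 = 4.
5 is placed in column 1; hence r1c1 = 1.
Column 2 now contains 1, leaving r1c2 = 5.
Filled in: 1 5 4 3 2 / 2 1 3 4 5 / 3 2 5 1 4 / 4 3 2 5 1 / 5 4 1 2 3.

4 3 2 5 1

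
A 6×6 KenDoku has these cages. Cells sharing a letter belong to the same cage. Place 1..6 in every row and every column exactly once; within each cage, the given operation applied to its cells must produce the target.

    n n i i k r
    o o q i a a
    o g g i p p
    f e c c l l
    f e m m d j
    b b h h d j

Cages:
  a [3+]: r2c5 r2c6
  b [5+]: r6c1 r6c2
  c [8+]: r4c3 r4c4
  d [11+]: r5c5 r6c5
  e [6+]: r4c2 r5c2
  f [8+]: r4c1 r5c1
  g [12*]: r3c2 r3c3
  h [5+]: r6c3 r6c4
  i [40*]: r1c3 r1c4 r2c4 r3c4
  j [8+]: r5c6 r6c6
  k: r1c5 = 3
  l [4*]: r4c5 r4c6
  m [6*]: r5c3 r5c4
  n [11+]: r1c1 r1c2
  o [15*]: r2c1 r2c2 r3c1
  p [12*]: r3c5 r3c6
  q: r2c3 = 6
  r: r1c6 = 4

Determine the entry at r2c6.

Cage k is given, which forces r1c5 = 3.
Cage r is given, which forces r1c6 = 4.
Q is a freebie, so r2c3 = 6.
Column 6 already has 4, which forces r4c6 = 1.
The two cells of cage a must have sum 3; hence r2c5 = 1.
Column 6 now contains 1, so r2c6 = 2.
1 is placed in row 4, which forces r4c5 = 4.
The 3 cells of cage o must have product 15, so r3c1 = 1.
Cage p's pair has product 12, so r3c5 = 2.
The two cells of cage p must have product 12, leaving r3c6 = 6.
Row 2 needs a 4, and only r2c4 is open for it.
Column 4 now contains 4, so r3c4 = 5.
In row 5, 4 can only go at r5c2, so r5c2 = 4.
Column 2 now contains 4, leaving r3c2 = 3.
The two cells of cage g must have product 12; hence r3c3 = 4.
Cage e's pair has sum 6, which forces r4c2 = 2.
Row 4 already has 2, so r4c3 = 5.
Column 2 now contains 2, so r6c2 = 1.
Cage o needs product 15; hence r2c1 = 3.
Column 2 now contains 3; hence r2c2 = 5.
Column 1 now contains 3, leaving r4c1 = 6.
Cage c needs two cells with sum 8, so r4c4 = 3.
Cage b needs two cells with sum 5, so r6c1 = 4.
3 is placed in column 4, so r6c4 = 2.
6 is placed in column 1, which forces r1c1 = 5.
Column 2 now contains 5, which forces r1c2 = 6.
Cage i needs product 40, so r1c3 = 2.
Column 4 already has 2, so r1c4 = 1.
Cage f's pair has sum 8, leaving r5c1 = 2.
The two cells of cage m must have product 6, leaving r5c3 = 1.
Column 4 already has 2, so r5c4 = 6.
Row 5 now contains 6, leaving r5c5 = 5.
5 is placed in row 5, so r5c6 = 3.
2 is placed in row 6, leaving r6c3 = 3.
Column 5 already has 5, so r6c5 = 6.
3 is placed in column 6; hence r6c6 = 5.
Completed grid: 5 6 2 1 3 4 / 3 5 6 4 1 2 / 1 3 4 5 2 6 / 6 2 5 3 4 1 / 2 4 1 6 5 3 / 4 1 3 2 6 5.

2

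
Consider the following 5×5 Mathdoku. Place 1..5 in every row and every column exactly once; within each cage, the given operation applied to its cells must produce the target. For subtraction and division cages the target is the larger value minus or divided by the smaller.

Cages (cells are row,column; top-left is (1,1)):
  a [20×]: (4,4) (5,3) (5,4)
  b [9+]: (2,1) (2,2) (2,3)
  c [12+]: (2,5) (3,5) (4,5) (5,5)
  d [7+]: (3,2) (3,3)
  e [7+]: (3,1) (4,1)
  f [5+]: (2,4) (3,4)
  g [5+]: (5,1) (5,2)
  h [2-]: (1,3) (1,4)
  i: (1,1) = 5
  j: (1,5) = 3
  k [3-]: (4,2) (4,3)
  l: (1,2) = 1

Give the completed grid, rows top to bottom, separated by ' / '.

5 1 2 4 3 / 1 5 3 2 4 / 4 2 5 3 1 / 3 4 1 5 2 / 2 3 4 1 5

Cage i is a single given cell, so (1,1) = 5.
L is a freebie, so (1,2) = 1.
Cage j is a single given cell; hence (1,5) = 3.
Row 4 needs a 3, and only (4,1) is open for it.
Column 1 already has 3, leaving (3,1) = 4.
The only place for 3 in row 3 is (3,4).
The two cells of cage f must have sum 5; hence (2,4) = 2.
The two cells of cage h must have difference 2; hence (1,3) = 2.
2 is placed in column 4; hence (1,4) = 4.
Row 2 now contains 2, which forces (2,1) = 1.
Column 3 now contains 2, so (3,3) = 5.
Column 3 already has 5, which forces (4,3) = 1.
1 is placed in row 4, so (4,4) = 5.
Column 1 now contains 1, which forces (5,1) = 2.
Column 3 already has 1, leaving (5,3) = 4.
5 is placed in column 4, leaving (5,4) = 1.
Row 5 already has 1, leaving (5,5) = 5.
Cage b has sum 9; hence (2,2) = 5.
Column 3 already has 5, so (2,3) = 3.
Column 5 already has 5, which forces (2,5) = 4.
Row 3 already has 5, which forces (3,2) = 2.
The 4 cells of cage c must have sum 12, leaving (3,5) = 1.
The two cells of cage k must have difference 3, so (4,2) = 4.
Cage c has sum 12, so (4,5) = 2.
Row 5 now contains 4, leaving (5,2) = 3.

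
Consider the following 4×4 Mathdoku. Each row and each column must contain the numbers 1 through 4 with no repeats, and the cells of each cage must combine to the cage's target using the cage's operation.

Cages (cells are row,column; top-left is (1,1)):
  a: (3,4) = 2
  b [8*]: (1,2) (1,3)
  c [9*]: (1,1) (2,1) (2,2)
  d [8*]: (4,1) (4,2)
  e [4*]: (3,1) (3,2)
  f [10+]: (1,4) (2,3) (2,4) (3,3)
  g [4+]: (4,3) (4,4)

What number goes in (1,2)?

The 3 cells of cage c must have product 9; hence (1,1) = 3.
Cage c has product 9, which forces (2,1) = 1.
The 3 cells of cage c must have product 9, so (2,2) = 3.
Column 1 already has 1, which forces (3,1) = 4.
Row 3 already has 4; hence (3,2) = 1.
A is a freebie, leaving (3,4) = 2.
Column 1 already has 4, so (4,1) = 2.
Row 4 now contains 2, which forces (4,2) = 4.
4 is placed in column 2, which forces (1,2) = 2.
The two cells of cage b must have product 8; hence (1,3) = 4.
Cage f has sum 10, leaving (1,4) = 1.
Cage f has sum 10, leaving (2,3) = 2.
Column 4 already has 2; hence (2,4) = 4.
2 is placed in row 3, so (3,3) = 3.
Column 3 now contains 3, leaving (4,3) = 1.
Column 4 now contains 1; hence (4,4) = 3.
Filled in: 3 2 4 1 / 1 3 2 4 / 4 1 3 2 / 2 4 1 3.

2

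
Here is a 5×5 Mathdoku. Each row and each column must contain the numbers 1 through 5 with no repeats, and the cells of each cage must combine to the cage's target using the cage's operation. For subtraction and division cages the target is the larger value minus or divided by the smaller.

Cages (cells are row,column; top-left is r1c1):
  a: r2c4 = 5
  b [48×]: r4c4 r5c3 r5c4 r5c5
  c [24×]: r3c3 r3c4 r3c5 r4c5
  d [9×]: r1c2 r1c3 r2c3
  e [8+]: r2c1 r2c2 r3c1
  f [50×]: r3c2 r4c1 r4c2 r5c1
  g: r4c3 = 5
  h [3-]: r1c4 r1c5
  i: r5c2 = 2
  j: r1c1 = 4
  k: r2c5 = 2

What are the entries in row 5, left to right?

J is a freebie, so r1c1 = 4.
Cage d needs product 9, leaving r1c2 = 3.
Cage d needs product 9, leaving r1c3 = 1.
The 3 cells of cage d must have product 9, so r2c3 = 3.
Cage a is given, so r2c4 = 5.
Cage k is a single given cell, leaving r2c5 = 2.
G is a freebie, which forces r4c3 = 5.
I is a freebie, so r5c2 = 2.
2 is placed in row 5; hence r5c3 = 4.
Column 4 now contains 5, so r1c4 = 2.
Column 5 already has 2, leaving r1c5 = 5.
2 is placed in row 2, so r2c1 = 1.
Cage e has sum 8, which forces r2c2 = 4.
Cage e needs sum 8, leaving r3c1 = 3.
The 4 cells of cage f must have product 50; hence r3c2 = 5.
Column 3 now contains 4; hence r3c3 = 2.
Cage f has product 50, leaving r4c1 = 2.
Column 2 now contains 2; hence r4c2 = 1.
The 4 cells of cage b must have product 48; hence r4c4 = 4.
Row 4 already has 4, so r4c5 = 3.
The 4 cells of cage f must have product 50; hence r5c1 = 5.
Column 5 already has 3, leaving r5c5 = 1.
Column 4 already has 4, leaving r3c4 = 1.
Column 5 now contains 1, so r3c5 = 4.
Row 5 already has 1, so r5c4 = 3.
Completed grid: 4 3 1 2 5 / 1 4 3 5 2 / 3 5 2 1 4 / 2 1 5 4 3 / 5 2 4 3 1.

5 2 4 3 1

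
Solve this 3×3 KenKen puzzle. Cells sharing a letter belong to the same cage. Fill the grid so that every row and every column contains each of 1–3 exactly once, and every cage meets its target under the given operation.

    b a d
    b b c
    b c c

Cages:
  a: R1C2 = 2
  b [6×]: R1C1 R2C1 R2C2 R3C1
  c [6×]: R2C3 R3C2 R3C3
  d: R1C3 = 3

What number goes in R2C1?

3

Cage a is given; hence R1C2 = 2.
D is a freebie, leaving R1C3 = 3.
Cage b has product 6, leaving R2C2 = 1.
Row 2 now contains 1, leaving R2C3 = 2.
1 is placed in column 2, leaving R3C2 = 3.
2 is placed in column 3; hence R3C3 = 1.
Row 1 already has 3, leaving R1C1 = 1.
2 is placed in row 2, so R2C1 = 3.
Row 3 already has 1, leaving R3C1 = 2.
Completed grid: 1 2 3 / 3 1 2 / 2 3 1.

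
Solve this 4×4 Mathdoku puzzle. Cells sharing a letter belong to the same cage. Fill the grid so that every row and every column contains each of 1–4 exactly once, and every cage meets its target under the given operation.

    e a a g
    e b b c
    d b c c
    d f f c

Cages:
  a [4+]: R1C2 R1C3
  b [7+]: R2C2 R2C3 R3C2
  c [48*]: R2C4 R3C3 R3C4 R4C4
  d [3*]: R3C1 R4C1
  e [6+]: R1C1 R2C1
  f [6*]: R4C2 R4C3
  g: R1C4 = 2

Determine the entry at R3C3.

4

G is a freebie, so R1C4 = 2.
2 is placed in row 1, which forces R1C1 = 4.
Cage e needs two cells with sum 6, which forces R2C1 = 2.
Cage c has product 48, which forces R3C3 = 4.
The only place for 2 in row 3 is R3C2.
Cage b needs sum 7, so R2C2 = 4.
The 3 cells of cage b must have sum 7, so R2C3 = 1.
1 is placed in row 2, which forces R2C4 = 3.
3 is placed in column 4, so R3C4 = 1.
Column 2 already has 2, leaving R4C2 = 3.
Cage f's pair has product 6, leaving R4C3 = 2.
1 is placed in column 4; hence R4C4 = 4.
Column 2 already has 3, leaving R1C2 = 1.
1 is placed in column 3, which forces R1C3 = 3.
1 is placed in row 3, which forces R3C1 = 3.
Row 4 already has 3, which forces R4C1 = 1.
The full grid is 4 1 3 2 / 2 4 1 3 / 3 2 4 1 / 1 3 2 4.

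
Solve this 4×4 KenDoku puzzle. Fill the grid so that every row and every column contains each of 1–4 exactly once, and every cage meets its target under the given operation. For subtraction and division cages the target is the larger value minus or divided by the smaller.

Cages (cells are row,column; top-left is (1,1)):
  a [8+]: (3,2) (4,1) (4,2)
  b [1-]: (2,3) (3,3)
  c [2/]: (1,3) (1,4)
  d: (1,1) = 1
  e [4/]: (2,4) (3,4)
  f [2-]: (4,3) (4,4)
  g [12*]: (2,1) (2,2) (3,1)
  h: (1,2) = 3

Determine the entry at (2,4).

D is a freebie, so (1,1) = 1.
H is a freebie, which forces (1,2) = 3.
The only place for 3 in column 4 is (4,4).
The 3 cells of cage a must have sum 8, which forces (3,2) = 2.
3 is placed in row 4, so (4,1) = 2.
Cage a needs sum 8, so (4,2) = 4.
Cage f's pair has difference 2, so (4,3) = 1.
Column 2 now contains 2, so (2,2) = 1.
Row 2 already has 1, which forces (2,4) = 4.
4 is placed in column 4, so (3,4) = 1.
Cage c needs two cells with quotient 2, which forces (1,3) = 4.
4 is placed in column 4, leaving (1,4) = 2.
Row 2 now contains 4, so (2,1) = 3.
3 is placed in row 2, so (2,3) = 2.
The 3 cells of cage g must have product 12, leaving (3,1) = 4.
Column 3 already has 4, so (3,3) = 3.
Filled in: 1 3 4 2 / 3 1 2 4 / 4 2 3 1 / 2 4 1 3.

4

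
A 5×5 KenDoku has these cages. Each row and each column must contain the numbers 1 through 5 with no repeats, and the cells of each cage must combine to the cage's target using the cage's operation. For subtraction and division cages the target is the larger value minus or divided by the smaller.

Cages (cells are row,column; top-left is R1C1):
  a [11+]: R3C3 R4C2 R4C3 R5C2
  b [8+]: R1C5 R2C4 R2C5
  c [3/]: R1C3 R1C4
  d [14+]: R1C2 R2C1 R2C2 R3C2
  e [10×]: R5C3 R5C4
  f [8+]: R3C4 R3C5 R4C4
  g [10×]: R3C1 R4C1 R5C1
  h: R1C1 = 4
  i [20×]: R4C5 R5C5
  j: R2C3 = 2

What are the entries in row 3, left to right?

5 2 4 1 3

Cage h is given, which forces R1C1 = 4.
J is a freebie, leaving R2C3 = 2.
Column 3 now contains 2; hence R5C3 = 5.
Row 5 now contains 5, which forces R5C4 = 2.
Row 5 now contains 5, which forces R5C5 = 4.
Column 5 now contains 4, which forces R4C5 = 5.
Row 5 now contains 2, so R5C1 = 1.
1 is placed in row 5, leaving R5C2 = 3.
Cage d needs sum 14, so R2C1 = 3.
Row 2 already has 3, which forces R2C5 = 1.
Cage g has product 10, leaving R3C1 = 5.
Row 4 now contains 5, leaving R4C1 = 2.
Cage f needs sum 8; hence R3C5 = 3.
Column 5 already has 3, so R1C5 = 2.
Cage b has sum 8; hence R2C4 = 5.
The 4 cells of cage a must have sum 11, so R4C3 = 3.
2 is placed in row 1, leaving R1C2 = 5.
Column 3 already has 3; hence R1C3 = 1.
Cage c's pair has quotient 3, so R1C4 = 3.
5 is placed in row 2, which forces R2C2 = 4.
Cage d has sum 14, so R3C2 = 2.
1 is placed in column 3, which forces R3C3 = 4.
4 is placed in row 3, which forces R3C4 = 1.
4 is placed in column 2, so R4C2 = 1.
Column 4 now contains 1, so R4C4 = 4.
Completed grid: 4 5 1 3 2 / 3 4 2 5 1 / 5 2 4 1 3 / 2 1 3 4 5 / 1 3 5 2 4.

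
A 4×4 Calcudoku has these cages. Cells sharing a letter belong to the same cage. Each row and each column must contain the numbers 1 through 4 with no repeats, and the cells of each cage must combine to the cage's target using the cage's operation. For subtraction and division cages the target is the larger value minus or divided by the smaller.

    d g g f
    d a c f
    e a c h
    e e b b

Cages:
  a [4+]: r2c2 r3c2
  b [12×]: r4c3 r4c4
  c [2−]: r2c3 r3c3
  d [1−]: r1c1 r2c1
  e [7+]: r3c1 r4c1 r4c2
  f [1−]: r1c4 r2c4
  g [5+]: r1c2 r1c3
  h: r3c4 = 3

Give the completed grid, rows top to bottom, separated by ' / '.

3 4 1 2 / 2 3 4 1 / 4 1 2 3 / 1 2 3 4

H is a freebie; hence r3c4 = 3.
Column 4 already has 3, so r4c4 = 4.
Cage a needs two cells with sum 4, leaving r2c2 = 3.
Row 3 already has 3; hence r3c2 = 1.
1 is placed in column 2; hence r4c2 = 2.
Row 4 now contains 4; hence r4c3 = 3.
Column 2 now contains 2, leaving r1c2 = 4.
Cage g needs two cells with sum 5; hence r1c3 = 1.
1 is placed in row 1; hence r1c4 = 2.
2 is placed in column 4; hence r2c4 = 1.
The 3 cells of cage e must have sum 7, which forces r3c1 = 4.
Row 3 now contains 4, leaving r3c3 = 2.
Row 4 now contains 3, so r4c1 = 1.
2 is placed in row 1, which forces r1c1 = 3.
Column 1 already has 4, which forces r2c1 = 2.
Column 3 already has 2, which forces r2c3 = 4.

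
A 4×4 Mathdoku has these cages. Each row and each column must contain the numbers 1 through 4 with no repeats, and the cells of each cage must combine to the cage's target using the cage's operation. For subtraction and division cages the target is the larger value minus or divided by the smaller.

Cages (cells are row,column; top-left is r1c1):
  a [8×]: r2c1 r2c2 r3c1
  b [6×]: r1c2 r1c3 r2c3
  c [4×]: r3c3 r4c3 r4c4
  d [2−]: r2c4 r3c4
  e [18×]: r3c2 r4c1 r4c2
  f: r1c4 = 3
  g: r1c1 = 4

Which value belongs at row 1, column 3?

Cage g is given, leaving r1c1 = 4.
Cage f is a single given cell, which forces r1c4 = 3.
The 3 cells of cage e must have product 18, leaving r3c2 = 3.
Cage e has product 18, leaving r4c1 = 3.
The 3 cells of cage e must have product 18, which forces r4c2 = 2.
Row 4 now contains 2; hence r4c4 = 1.
Column 2 already has 2, leaving r1c2 = 1.
The 3 cells of cage b must have product 6, so r1c3 = 2.
Cage a needs product 8, which forces r2c2 = 4.
Cage b has product 6, leaving r2c3 = 3.
Row 2 already has 4, which forces r2c4 = 2.
Cage c has product 4; hence r3c3 = 1.
2 is placed in column 4, leaving r3c4 = 4.
Row 4 already has 1, leaving r4c3 = 4.
Row 2 already has 2, leaving r2c1 = 1.
Row 3 already has 1; hence r3c1 = 2.
Filled in: 4 1 2 3 / 1 4 3 2 / 2 3 1 4 / 3 2 4 1.

2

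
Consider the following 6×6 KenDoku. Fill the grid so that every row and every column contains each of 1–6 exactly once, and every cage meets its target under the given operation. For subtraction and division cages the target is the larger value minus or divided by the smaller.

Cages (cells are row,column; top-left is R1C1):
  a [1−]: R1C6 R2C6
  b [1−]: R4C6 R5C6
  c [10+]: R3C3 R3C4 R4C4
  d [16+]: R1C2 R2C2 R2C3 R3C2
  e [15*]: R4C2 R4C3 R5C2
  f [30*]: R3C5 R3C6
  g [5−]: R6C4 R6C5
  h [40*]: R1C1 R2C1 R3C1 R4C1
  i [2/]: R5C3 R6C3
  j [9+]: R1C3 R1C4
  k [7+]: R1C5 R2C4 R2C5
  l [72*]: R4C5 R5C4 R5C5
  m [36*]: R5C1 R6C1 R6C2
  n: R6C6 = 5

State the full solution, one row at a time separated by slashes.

Cage n is a single given cell, leaving R6C6 = 5.
Cage f's pair has product 30, which forces R3C5 = 5.
Column 6 now contains 5, leaving R3C6 = 6.
Row 5 needs a 5, and only R5C2 is open for it.
In column 1, 6 can only go at R5C1, so R5C1 = 6.
Cage l needs product 72, so R4C5 = 6.
Column 5 now contains 6; hence R6C5 = 1.
Row 6 now contains 1, so R6C4 = 6.
The only place for 2 in row 5 is R5C3.
Column 3 already has 2; hence R6C3 = 4.
The 3 cells of cage c must have sum 10, which forces R4C4 = 5.
The only place for 1 in row 5 is R5C6.
The two cells of cage b must have difference 1, so R4C6 = 2.
Row 4 now contains 2; hence R4C1 = 4.
The only place for 3 in column 1 is R6C1.
Row 6 now contains 3, leaving R6C2 = 2.
In column 4, 1 can only go at R2C4, so R2C4 = 1.
The only place for 2 in column 4 is R3C4.
2 is placed in row 3; hence R3C1 = 1.
Cage c has sum 10, leaving R3C3 = 3.
Column 3 already has 3, which forces R4C3 = 1.
The 4 cells of cage d must have sum 16, which forces R1C2 = 1.
Cage d has sum 16, which forces R2C2 = 6.
The 4 cells of cage d must have sum 16, so R2C3 = 5.
Row 3 already has 3, so R3C2 = 4.
1 is placed in row 4, leaving R4C2 = 3.
Cage h has product 40, which forces R1C1 = 5.
5 is placed in column 3, so R1C3 = 6.
Cage j's pair has sum 9, leaving R1C4 = 3.
Row 1 now contains 3, leaving R1C6 = 4.
5 is placed in row 2, leaving R2C1 = 2.
Row 2 already has 2, leaving R2C5 = 4.
4 is placed in column 6; hence R2C6 = 3.
Column 4 now contains 3, so R5C4 = 4.
4 is placed in column 5, which forces R5C5 = 3.
Row 1 now contains 4, leaving R1C5 = 2.

5 1 6 3 2 4 / 2 6 5 1 4 3 / 1 4 3 2 5 6 / 4 3 1 5 6 2 / 6 5 2 4 3 1 / 3 2 4 6 1 5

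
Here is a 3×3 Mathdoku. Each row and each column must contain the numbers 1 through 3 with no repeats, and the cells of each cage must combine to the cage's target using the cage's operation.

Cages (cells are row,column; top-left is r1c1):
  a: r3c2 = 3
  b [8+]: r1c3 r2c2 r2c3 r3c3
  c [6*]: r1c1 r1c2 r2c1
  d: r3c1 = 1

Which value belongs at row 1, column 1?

Cage b needs sum 8, which forces r2c2 = 2.
Cage d is given; hence r3c1 = 1.
Cage a is given, which forces r3c2 = 3.
3 is placed in row 3, so r3c3 = 2.
Cage c has product 6, which forces r1c1 = 2.
Column 2 already has 3, so r1c2 = 1.
Row 1 already has 1, so r1c3 = 3.
Column 1 now contains 1; hence r2c1 = 3.
3 is placed in column 3, which forces r2c3 = 1.
The full grid is 2 1 3 / 3 2 1 / 1 3 2.

2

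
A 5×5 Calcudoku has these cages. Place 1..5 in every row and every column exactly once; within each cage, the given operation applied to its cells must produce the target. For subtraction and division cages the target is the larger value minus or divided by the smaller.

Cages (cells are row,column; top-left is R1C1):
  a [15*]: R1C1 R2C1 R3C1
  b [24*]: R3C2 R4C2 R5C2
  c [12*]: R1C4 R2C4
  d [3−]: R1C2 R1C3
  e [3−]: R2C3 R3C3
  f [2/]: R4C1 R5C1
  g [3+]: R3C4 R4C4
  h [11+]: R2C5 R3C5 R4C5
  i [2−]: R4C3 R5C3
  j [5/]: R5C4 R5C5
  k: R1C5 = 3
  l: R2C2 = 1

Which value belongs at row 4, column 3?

5

K is a freebie, which forces R1C5 = 3.
Cage l is given; hence R2C2 = 1.
Row 1 now contains 3; hence R1C4 = 4.
Cage c's pair has product 12, leaving R2C4 = 3.
Cage a has product 15, so R1C1 = 1.
Row 2 already has 3; hence R2C1 = 5.
The 3 cells of cage a must have product 15; hence R3C1 = 3.
The only place for 5 in column 2 is R1C2.
Row 1 already has 5, leaving R1C3 = 2.
2 is placed in column 3, so R2C3 = 4.
Row 2 now contains 4, so R2C5 = 2.
Cage e needs two cells with difference 3, leaving R3C3 = 1.
Row 3 already has 1; hence R3C4 = 2.
Column 4 already has 2, leaving R4C4 = 1.
Column 4 already has 1, so R5C4 = 5.
Row 5 already has 5, leaving R5C5 = 1.
Row 3 already has 2, so R3C2 = 4.
Row 3 now contains 4, leaving R3C5 = 5.
Cage i's pair has difference 2, leaving R4C3 = 5.
Column 5 already has 5; hence R4C5 = 4.
Row 5 already has 5, leaving R5C3 = 3.
Row 4 already has 4, so R4C1 = 2.
The 3 cells of cage b must have product 24, which forces R4C2 = 3.
Cage f needs two cells with quotient 2; hence R5C1 = 4.
Row 5 now contains 3, which forces R5C2 = 2.
Completed grid: 1 5 2 4 3 / 5 1 4 3 2 / 3 4 1 2 5 / 2 3 5 1 4 / 4 2 3 5 1.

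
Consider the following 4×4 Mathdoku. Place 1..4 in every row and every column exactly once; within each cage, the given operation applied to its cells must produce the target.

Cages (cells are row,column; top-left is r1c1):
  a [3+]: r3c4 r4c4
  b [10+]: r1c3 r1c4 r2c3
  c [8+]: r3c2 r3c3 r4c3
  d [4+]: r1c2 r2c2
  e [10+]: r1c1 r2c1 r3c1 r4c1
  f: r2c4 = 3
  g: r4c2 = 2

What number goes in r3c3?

Cage f is given, which forces r2c4 = 3.
Cage g is a single given cell; hence r4c2 = 2.
Row 4 already has 2, which forces r4c4 = 1.
The two cells of cage d must have sum 4, leaving r1c2 = 3.
Cage b needs sum 10, which forces r1c3 = 2.
Column 4 already has 3; hence r1c4 = 4.
3 is placed in row 2, so r2c2 = 1.
3 is placed in row 2, so r2c3 = 4.
1 is placed in column 2, leaving r3c2 = 4.
1 is placed in column 4, which forces r3c4 = 2.
Column 3 now contains 4, which forces r4c3 = 3.
Row 1 now contains 4, so r1c1 = 1.
4 is placed in row 2, leaving r2c1 = 2.
The 4 cells of cage e must have sum 10; hence r3c1 = 3.
Column 3 now contains 3, which forces r3c3 = 1.
3 is placed in row 4; hence r4c1 = 4.
Completed grid: 1 3 2 4 / 2 1 4 3 / 3 4 1 2 / 4 2 3 1.

1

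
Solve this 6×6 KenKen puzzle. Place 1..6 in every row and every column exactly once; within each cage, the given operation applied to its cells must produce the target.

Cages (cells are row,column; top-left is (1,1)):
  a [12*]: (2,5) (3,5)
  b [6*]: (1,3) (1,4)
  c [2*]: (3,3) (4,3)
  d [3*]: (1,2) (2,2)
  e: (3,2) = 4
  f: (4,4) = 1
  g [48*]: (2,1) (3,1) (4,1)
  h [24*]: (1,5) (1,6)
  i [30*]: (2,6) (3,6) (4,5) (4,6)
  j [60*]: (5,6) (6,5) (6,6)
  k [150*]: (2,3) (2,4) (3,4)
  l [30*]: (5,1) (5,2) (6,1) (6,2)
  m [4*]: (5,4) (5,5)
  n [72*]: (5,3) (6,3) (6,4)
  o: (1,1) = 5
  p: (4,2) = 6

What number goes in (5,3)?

6

O is a freebie, so (1,1) = 5.
The 3 cells of cage k must have product 150, leaving (2,3) = 5.
Cage k has product 150, so (2,4) = 6.
Cage e is a single given cell, which forces (3,2) = 4.
The 3 cells of cage k must have product 150, so (3,4) = 5.
Cage p is given, which forces (4,2) = 6.
Cage f is a single given cell, leaving (4,4) = 1.
Column 4 now contains 1, so (5,4) = 4.
4 is placed in row 5; hence (5,5) = 1.
Column 4 now contains 4; hence (6,4) = 3.
The two cells of cage b must have product 6; hence (1,3) = 3.
3 is placed in column 4; hence (1,4) = 2.
Cage g needs product 48, so (3,1) = 6.
Cage c's pair has product 2, so (3,3) = 1.
6 is placed in row 3, which forces (3,5) = 3.
Row 3 now contains 3; hence (3,6) = 2.
1 is placed in row 4, leaving (4,3) = 2.
2 is placed in row 4, so (4,5) = 5.
Row 4 now contains 5, so (4,6) = 3.
Cage n needs product 72, so (5,3) = 6.
Row 5 already has 6, so (5,6) = 5.
Cage n has product 72, so (6,3) = 4.
Row 6 now contains 4, leaving (6,6) = 6.
Row 1 already has 3; hence (1,2) = 1.
The two cells of cage h must have product 24, leaving (1,5) = 6.
Column 6 already has 6, which forces (1,6) = 4.
Cage g has product 48, which forces (2,1) = 2.
Cage d's pair has product 3; hence (2,2) = 3.
Cage a's pair has product 12, so (2,5) = 4.
Column 6 already has 3; hence (2,6) = 1.
2 is placed in row 4, so (4,1) = 4.
2 is placed in column 1, leaving (5,1) = 3.
Column 2 already has 3, leaving (5,2) = 2.
Cage l needs product 30, leaving (6,1) = 1.
Cage l needs product 30, leaving (6,2) = 5.
Row 6 now contains 6; hence (6,5) = 2.
Completed grid: 5 1 3 2 6 4 / 2 3 5 6 4 1 / 6 4 1 5 3 2 / 4 6 2 1 5 3 / 3 2 6 4 1 5 / 1 5 4 3 2 6.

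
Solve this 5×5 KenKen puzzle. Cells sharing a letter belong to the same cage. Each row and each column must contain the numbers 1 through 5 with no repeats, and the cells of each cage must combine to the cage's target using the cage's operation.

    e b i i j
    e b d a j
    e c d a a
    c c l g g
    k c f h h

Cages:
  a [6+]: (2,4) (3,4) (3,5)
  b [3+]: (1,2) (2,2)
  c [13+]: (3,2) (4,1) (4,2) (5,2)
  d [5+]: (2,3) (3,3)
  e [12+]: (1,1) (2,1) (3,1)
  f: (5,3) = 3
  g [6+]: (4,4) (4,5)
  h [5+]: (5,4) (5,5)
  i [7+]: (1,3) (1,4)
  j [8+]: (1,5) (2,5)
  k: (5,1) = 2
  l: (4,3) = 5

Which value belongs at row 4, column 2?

3

L is a freebie; hence (4,3) = 5.
Cage k is a single given cell, which forces (5,1) = 2.
Cage f is given, which forces (5,3) = 3.
Row 1 needs a 1, and only (1,2) is open for it.
1 is placed in column 2; hence (2,2) = 2.
Cage c has sum 13, which forces (4,1) = 1.
In row 1, 2 can only go at (1,3), so (1,3) = 2.
Cage i's pair has sum 7, so (1,4) = 5.
Row 1 already has 5, so (1,5) = 3.
Column 5 now contains 3, leaving (2,5) = 5.
3 is placed in row 1, so (1,1) = 4.
Cage e has sum 12; hence (2,1) = 3.
Row 2 already has 3, leaving (2,4) = 1.
Cage e needs sum 12, leaving (3,1) = 5.
Column 4 already has 1; hence (5,4) = 4.
Row 5 already has 4, so (5,5) = 1.
Row 2 already has 1, leaving (2,3) = 4.
Cage d's pair has sum 5, which forces (3,3) = 1.
The 3 cells of cage a must have sum 6; hence (3,4) = 3.
1 is placed in column 5, which forces (3,5) = 2.
4 is placed in column 4; hence (4,4) = 2.
Cage g needs two cells with sum 6, which forces (4,5) = 4.
Row 5 already has 4, which forces (5,2) = 5.
3 is placed in row 3, which forces (3,2) = 4.
4 is placed in row 4, so (4,2) = 3.
Completed grid: 4 1 2 5 3 / 3 2 4 1 5 / 5 4 1 3 2 / 1 3 5 2 4 / 2 5 3 4 1.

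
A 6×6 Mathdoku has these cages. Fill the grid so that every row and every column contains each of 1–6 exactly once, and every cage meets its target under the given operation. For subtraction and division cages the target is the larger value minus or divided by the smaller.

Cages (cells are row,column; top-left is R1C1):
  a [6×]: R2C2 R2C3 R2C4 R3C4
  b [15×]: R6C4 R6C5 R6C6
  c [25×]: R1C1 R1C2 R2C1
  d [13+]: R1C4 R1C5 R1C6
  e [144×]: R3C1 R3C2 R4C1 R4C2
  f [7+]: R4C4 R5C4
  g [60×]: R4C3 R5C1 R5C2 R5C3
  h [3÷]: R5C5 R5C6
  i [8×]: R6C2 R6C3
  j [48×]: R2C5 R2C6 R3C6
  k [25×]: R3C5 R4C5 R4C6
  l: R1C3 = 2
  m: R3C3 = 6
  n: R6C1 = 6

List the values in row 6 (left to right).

Cage c needs product 25; hence R1C1 = 1.
The 3 cells of cage c must have product 25, which forces R1C2 = 5.
L is a freebie, which forces R1C3 = 2.
Cage c has product 25, leaving R2C1 = 5.
Cage m is a single given cell, which forces R3C3 = 6.
Cage a has product 6, which forces R3C4 = 1.
Cage k needs product 25, leaving R3C5 = 5.
Cage k has product 25; hence R4C5 = 1.
Cage k needs product 25, so R4C6 = 5.
Cage n is given, leaving R6C1 = 6.
Column 3 now contains 2, so R6C3 = 4.
Column 5 now contains 1; hence R6C5 = 3.
3 is placed in row 6, leaving R6C6 = 1.
Column 3 already has 4, leaving R4C3 = 3.
The 4 cells of cage g must have product 60, so R5C1 = 4.
Cage g has product 60, which forces R5C2 = 1.
Cage g needs product 60, leaving R5C3 = 5.
Row 5 now contains 5; hence R5C4 = 3.
Row 6 now contains 4, leaving R6C2 = 2.
3 is placed in row 6, leaving R6C4 = 5.
Cage d needs sum 13, which forces R1C6 = 3.
Column 2 already has 2, leaving R2C2 = 3.
Column 3 now contains 3, leaving R2C3 = 1.
Column 4 already has 3; hence R2C4 = 2.
The 4 cells of cage e must have product 144; hence R3C1 = 3.
Cage e has product 144, so R3C2 = 4.
4 is placed in row 3, so R3C6 = 2.
4 is placed in column 1; hence R4C1 = 2.
Cage e has product 144, leaving R4C2 = 6.
The two cells of cage f must have sum 7, so R4C4 = 4.
2 is placed in column 6, which forces R5C6 = 6.
Column 4 now contains 4, so R1C4 = 6.
Cage d needs sum 13, leaving R1C5 = 4.
The 3 cells of cage j must have product 48; hence R2C5 = 6.
Column 6 already has 6; hence R2C6 = 4.
6 is placed in row 5; hence R5C5 = 2.
Filled in: 1 5 2 6 4 3 / 5 3 1 2 6 4 / 3 4 6 1 5 2 / 2 6 3 4 1 5 / 4 1 5 3 2 6 / 6 2 4 5 3 1.

6 2 4 5 3 1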